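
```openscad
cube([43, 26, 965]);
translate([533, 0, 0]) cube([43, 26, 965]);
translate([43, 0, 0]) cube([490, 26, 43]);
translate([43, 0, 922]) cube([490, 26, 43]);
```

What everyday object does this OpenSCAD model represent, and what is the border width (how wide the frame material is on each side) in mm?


A picture frame. The border width is 43 mm.

Four thin pieces enclosing a rectangular opening — a picture frame. The two full-height stiles are 965 mm tall; the top rail sits at z = 922 and is 43 mm tall, so the border above the opening is 965 − 922 = 43 mm, matching the stile x-width.


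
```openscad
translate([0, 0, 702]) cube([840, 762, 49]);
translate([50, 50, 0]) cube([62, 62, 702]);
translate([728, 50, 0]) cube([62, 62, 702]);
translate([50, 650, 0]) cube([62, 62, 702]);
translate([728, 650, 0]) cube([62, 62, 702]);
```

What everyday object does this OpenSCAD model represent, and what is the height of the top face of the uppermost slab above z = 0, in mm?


A table. The table height is 751 mm.

A 840×762×49 slab sits at z = 702 on four 62 mm square posts — a table. The top surface is at 702 + 49 = 751 mm.


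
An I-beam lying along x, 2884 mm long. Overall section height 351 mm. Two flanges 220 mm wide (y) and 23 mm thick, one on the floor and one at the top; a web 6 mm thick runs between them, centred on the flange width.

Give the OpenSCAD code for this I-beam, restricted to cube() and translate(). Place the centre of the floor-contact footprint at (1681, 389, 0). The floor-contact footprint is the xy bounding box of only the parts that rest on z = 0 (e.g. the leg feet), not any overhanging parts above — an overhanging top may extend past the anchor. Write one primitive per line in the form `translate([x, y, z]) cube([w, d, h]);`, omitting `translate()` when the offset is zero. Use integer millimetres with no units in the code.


translate([239, 279, 0]) cube([2884, 220, 23]);
translate([239, 386, 23]) cube([2884, 6, 305]);
translate([239, 279, 328]) cube([2884, 220, 23]);


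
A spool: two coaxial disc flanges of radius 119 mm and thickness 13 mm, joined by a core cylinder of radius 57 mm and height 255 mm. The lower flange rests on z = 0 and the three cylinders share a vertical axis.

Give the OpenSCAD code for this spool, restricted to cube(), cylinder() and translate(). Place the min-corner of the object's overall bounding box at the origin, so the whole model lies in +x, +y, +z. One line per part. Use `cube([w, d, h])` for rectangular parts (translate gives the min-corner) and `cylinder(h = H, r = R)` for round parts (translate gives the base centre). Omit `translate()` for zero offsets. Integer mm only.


translate([119, 119, 0]) cylinder(h = 13, r = 119);
translate([119, 119, 13]) cylinder(h = 255, r = 57);
translate([119, 119, 268]) cylinder(h = 13, r = 119);


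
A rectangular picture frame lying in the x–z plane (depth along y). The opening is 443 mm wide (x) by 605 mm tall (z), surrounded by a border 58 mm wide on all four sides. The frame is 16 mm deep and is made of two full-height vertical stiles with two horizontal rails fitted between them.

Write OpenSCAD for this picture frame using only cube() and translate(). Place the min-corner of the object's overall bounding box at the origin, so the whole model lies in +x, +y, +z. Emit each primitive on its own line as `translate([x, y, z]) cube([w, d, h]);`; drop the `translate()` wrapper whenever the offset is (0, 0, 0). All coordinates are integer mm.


cube([58, 16, 721]);
translate([501, 0, 0]) cube([58, 16, 721]);
translate([58, 0, 0]) cube([443, 16, 58]);
translate([58, 0, 663]) cube([443, 16, 58]);


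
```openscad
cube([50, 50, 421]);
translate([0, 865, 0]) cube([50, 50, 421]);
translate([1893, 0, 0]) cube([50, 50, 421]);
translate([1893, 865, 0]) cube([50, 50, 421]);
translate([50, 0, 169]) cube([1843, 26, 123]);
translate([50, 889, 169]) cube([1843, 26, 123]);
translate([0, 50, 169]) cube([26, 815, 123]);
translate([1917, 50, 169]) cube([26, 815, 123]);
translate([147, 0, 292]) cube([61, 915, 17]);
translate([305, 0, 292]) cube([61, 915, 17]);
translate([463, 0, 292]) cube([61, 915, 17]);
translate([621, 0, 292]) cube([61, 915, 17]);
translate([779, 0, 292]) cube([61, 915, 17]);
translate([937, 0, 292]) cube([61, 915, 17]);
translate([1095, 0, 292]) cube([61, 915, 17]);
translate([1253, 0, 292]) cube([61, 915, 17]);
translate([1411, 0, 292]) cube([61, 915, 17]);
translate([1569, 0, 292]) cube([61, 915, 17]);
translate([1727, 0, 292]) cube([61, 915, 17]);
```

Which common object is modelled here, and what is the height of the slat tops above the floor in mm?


A bed frame. The slat-top height is 309 mm.

Four posts, four rails, and a row of slats — a bed frame. Slats sit on the rails at z = 169 + 123 = 292; with slat thickness 17, the top is 309 mm.


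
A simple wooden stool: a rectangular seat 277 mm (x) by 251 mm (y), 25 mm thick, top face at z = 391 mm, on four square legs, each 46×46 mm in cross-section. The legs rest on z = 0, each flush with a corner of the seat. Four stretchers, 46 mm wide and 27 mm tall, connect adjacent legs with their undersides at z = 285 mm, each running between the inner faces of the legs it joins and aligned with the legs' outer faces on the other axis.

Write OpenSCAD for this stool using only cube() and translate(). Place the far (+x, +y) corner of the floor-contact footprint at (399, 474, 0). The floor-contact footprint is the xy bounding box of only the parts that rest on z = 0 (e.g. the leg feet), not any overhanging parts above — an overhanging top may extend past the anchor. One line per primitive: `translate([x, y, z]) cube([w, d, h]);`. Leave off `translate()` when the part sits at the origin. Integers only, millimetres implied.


// leg_h = 391 - 25 = 366
// stretcher span = 277 - 2*46 = 185
translate([122, 223, 366]) cube([277, 251, 25]);
translate([122, 223, 0]) cube([46, 46, 366]);
translate([353, 223, 0]) cube([46, 46, 366]);
translate([122, 428, 0]) cube([46, 46, 366]);
translate([353, 428, 0]) cube([46, 46, 366]);
translate([168, 223, 285]) cube([185, 46, 27]);
translate([168, 428, 285]) cube([185, 46, 27]);
translate([122, 269, 285]) cube([46, 159, 27]);
translate([353, 269, 285]) cube([46, 159, 27]);


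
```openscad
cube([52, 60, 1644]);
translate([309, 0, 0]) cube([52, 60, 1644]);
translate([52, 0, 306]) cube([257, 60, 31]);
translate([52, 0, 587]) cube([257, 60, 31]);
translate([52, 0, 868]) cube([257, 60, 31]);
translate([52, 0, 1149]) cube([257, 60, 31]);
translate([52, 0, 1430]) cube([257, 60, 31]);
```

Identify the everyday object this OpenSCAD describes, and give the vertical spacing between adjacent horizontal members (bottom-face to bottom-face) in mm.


A ladder. The rung spacing is 281 mm.

Two tall 52×60 posts with 5 short bars between them — a ladder. Adjacent rungs sit at z = 306 and z = 587, so the spacing is 587 − 306 = 281 mm.


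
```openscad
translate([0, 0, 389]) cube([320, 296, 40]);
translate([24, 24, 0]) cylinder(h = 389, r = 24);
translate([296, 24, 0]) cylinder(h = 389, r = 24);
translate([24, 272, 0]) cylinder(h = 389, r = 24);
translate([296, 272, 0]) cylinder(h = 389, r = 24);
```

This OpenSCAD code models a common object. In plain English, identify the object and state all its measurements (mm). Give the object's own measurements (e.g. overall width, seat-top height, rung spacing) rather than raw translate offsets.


A simple wooden stool: a rectangular seat 320 mm (x) by 296 mm (y), 40 mm thick, top face at z = 429 mm, on four round legs, each 48 mm in diameter. The legs rest on z = 0, each leg's axis is inset half a diameter from the nearest pair of seat edges (so the leg's bounding box is flush with the corner).


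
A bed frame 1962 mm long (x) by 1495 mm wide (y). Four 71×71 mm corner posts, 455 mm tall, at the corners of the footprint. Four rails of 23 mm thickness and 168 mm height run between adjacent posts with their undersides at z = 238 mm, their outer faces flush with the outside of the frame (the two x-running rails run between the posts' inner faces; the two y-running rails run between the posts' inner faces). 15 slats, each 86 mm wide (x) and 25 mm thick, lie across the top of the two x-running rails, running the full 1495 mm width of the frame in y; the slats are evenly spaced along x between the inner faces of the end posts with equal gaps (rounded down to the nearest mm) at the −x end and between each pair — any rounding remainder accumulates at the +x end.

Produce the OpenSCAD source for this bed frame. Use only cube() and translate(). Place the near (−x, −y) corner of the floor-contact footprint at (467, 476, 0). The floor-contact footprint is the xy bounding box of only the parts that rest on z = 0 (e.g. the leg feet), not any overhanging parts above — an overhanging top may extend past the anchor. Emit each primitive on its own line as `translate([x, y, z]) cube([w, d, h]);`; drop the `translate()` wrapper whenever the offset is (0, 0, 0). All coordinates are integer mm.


// slat z = rail_z + rail_h = 238 + 168 = 406
// slat gap = ⌊(1820 − 15·86) / 16⌋ = 33
translate([467, 476, 0]) cube([71, 71, 455]);
translate([467, 1900, 0]) cube([71, 71, 455]);
translate([2358, 476, 0]) cube([71, 71, 455]);
translate([2358, 1900, 0]) cube([71, 71, 455]);
translate([538, 476, 238]) cube([1820, 23, 168]);
translate([538, 1948, 238]) cube([1820, 23, 168]);
translate([467, 547, 238]) cube([23, 1353, 168]);
translate([2406, 547, 238]) cube([23, 1353, 168]);
translate([571, 476, 406]) cube([86, 1495, 25]);
translate([690, 476, 406]) cube([86, 1495, 25]);
translate([809, 476, 406]) cube([86, 1495, 25]);
translate([928, 476, 406]) cube([86, 1495, 25]);
translate([1047, 476, 406]) cube([86, 1495, 25]);
translate([1166, 476, 406]) cube([86, 1495, 25]);
translate([1285, 476, 406]) cube([86, 1495, 25]);
translate([1404, 476, 406]) cube([86, 1495, 25]);
translate([1523, 476, 406]) cube([86, 1495, 25]);
translate([1642, 476, 406]) cube([86, 1495, 25]);
translate([1761, 476, 406]) cube([86, 1495, 25]);
translate([1880, 476, 406]) cube([86, 1495, 25]);
translate([1999, 476, 406]) cube([86, 1495, 25]);
translate([2118, 476, 406]) cube([86, 1495, 25]);
translate([2237, 476, 406]) cube([86, 1495, 25]);


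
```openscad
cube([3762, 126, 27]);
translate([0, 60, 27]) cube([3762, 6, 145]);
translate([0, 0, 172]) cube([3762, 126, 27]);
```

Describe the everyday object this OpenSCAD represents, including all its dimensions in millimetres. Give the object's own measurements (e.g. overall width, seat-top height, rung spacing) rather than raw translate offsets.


An I-beam lying along x, 3762 mm long. Overall section height 199 mm. Two flanges 126 mm wide (y) and 27 mm thick, one on the floor and one at the top; a web 6 mm thick runs between them, centred on the flange width.


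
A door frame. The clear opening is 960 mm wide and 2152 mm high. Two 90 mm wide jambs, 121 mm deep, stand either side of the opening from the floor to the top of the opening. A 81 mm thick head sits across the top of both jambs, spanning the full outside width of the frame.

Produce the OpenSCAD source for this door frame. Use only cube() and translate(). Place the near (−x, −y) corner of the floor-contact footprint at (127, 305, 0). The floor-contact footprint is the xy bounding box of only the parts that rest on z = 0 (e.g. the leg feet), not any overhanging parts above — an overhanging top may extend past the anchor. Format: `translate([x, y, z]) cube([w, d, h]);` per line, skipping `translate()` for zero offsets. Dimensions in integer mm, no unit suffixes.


translate([127, 305, 0]) cube([90, 121, 2152]);
translate([1177, 305, 0]) cube([90, 121, 2152]);
translate([127, 305, 2152]) cube([1140, 121, 81]);


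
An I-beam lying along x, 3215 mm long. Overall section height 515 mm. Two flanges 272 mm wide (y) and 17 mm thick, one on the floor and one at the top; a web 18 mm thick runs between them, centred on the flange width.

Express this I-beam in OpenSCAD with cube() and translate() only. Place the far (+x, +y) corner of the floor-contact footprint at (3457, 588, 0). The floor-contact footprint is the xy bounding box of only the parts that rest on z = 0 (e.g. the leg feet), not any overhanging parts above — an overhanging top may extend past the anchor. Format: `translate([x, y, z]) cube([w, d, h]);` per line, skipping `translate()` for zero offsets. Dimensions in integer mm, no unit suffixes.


translate([242, 316, 0]) cube([3215, 272, 17]);
translate([242, 443, 17]) cube([3215, 18, 481]);
translate([242, 316, 498]) cube([3215, 272, 17]);


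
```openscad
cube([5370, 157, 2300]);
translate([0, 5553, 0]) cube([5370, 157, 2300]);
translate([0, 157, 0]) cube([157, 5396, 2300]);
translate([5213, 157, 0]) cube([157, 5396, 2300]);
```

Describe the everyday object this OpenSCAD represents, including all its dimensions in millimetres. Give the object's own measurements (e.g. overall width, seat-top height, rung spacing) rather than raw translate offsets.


The wall frame of a small rectangular building: four walls, each 2300 mm tall and 157 mm thick, enclosing a footprint 5370 mm (x) by 5710 mm (y) outside-to-outside, with no floor or roof. The front and back walls (the −y and +y sides) span the full width; the two side walls fit between them.


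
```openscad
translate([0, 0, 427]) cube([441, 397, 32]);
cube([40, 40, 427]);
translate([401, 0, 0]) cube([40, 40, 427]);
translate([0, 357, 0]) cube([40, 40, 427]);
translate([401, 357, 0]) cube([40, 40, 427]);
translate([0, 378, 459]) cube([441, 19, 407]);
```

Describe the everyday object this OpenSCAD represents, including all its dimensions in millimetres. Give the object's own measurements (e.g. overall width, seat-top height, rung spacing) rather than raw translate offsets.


A chair. The seat is a 441×397×32 mm slab with its top at z = 459 mm, on four 40×40 mm corner legs (flush with the seat edges, standing on z = 0). A flat backrest 19 mm thick, 407 mm tall, spans the full seat width and rises from the seat top along its +y edge, rear face flush with the rear of the seat.


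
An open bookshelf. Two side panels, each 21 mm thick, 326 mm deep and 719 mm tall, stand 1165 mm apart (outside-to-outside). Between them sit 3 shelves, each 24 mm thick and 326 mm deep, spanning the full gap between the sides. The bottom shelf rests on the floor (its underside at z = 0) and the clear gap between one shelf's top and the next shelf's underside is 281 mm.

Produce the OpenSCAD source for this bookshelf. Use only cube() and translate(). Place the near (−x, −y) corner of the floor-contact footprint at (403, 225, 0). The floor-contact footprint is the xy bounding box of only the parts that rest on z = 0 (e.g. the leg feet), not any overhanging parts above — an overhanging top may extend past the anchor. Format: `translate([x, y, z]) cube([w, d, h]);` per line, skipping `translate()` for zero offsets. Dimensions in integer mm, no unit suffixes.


translate([403, 225, 0]) cube([21, 326, 719]);
translate([1547, 225, 0]) cube([21, 326, 719]);
translate([424, 225, 0]) cube([1123, 326, 24]);
translate([424, 225, 305]) cube([1123, 326, 24]);
translate([424, 225, 610]) cube([1123, 326, 24]);


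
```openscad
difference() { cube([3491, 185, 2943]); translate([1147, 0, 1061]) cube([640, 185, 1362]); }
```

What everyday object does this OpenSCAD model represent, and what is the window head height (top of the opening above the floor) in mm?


A wall with a window opening. The window head height is 2423 mm.

A wall with a rectangular opening subtracted — a window. Sill at z = 1061, opening 1362 mm tall, so the head is at 1061 + 1362 = 2423 mm.


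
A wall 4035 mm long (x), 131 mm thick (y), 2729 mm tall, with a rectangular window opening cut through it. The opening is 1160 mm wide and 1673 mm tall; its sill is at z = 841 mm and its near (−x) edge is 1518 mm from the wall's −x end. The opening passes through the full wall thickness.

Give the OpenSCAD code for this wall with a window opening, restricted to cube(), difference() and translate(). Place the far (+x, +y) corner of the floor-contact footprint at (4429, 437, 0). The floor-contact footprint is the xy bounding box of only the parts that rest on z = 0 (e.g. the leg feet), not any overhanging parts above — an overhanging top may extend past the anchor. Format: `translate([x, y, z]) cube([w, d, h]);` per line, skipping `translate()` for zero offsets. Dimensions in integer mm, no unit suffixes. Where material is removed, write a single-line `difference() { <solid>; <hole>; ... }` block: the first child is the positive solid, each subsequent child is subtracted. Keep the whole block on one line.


difference() { translate([394, 306, 0]) cube([4035, 131, 2729]); translate([1912, 306, 841]) cube([1160, 131, 1673]); }


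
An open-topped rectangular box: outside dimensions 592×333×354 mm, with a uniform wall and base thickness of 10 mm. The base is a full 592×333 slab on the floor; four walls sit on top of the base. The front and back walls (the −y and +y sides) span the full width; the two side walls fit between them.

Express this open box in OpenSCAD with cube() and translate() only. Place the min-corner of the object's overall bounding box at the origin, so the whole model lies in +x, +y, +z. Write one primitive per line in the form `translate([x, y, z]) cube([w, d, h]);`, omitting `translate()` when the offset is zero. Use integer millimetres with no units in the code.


cube([592, 333, 10]);
translate([0, 0, 10]) cube([592, 10, 344]);
translate([0, 323, 10]) cube([592, 10, 344]);
translate([0, 10, 10]) cube([10, 313, 344]);
translate([582, 10, 10]) cube([10, 313, 344]);


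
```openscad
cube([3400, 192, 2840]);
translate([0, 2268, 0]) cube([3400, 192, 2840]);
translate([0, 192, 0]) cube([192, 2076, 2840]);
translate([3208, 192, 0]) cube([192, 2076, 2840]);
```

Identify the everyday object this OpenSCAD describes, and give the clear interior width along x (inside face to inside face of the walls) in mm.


A house (or room) frame. The interior width is 3016 mm.

Four 2840 mm walls enclosing a rectangle with no floor or roof — a room or house frame. Outside width is 3400 mm and wall thickness is 192 mm, so the interior width is 3400 − 2 × 192 = 3016 mm.


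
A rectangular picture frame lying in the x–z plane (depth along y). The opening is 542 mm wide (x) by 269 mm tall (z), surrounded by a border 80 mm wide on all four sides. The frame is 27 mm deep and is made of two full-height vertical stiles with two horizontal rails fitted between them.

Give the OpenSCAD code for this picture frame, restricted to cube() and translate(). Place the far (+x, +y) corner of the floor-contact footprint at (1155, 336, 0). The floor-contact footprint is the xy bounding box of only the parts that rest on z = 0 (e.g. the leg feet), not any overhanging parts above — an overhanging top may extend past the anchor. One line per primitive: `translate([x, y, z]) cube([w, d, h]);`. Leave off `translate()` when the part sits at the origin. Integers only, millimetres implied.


translate([453, 309, 0]) cube([80, 27, 429]);
translate([1075, 309, 0]) cube([80, 27, 429]);
translate([533, 309, 0]) cube([542, 27, 80]);
translate([533, 309, 349]) cube([542, 27, 80]);


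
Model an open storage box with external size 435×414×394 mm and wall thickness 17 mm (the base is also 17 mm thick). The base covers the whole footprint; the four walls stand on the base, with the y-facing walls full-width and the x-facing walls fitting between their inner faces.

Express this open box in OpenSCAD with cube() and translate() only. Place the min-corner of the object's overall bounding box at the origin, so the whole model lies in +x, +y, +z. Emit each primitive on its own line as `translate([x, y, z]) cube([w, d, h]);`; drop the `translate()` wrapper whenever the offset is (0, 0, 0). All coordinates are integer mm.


cube([435, 414, 17]);
translate([0, 0, 17]) cube([435, 17, 377]);
translate([0, 397, 17]) cube([435, 17, 377]);
translate([0, 17, 17]) cube([17, 380, 377]);
translate([418, 17, 17]) cube([17, 380, 377]);


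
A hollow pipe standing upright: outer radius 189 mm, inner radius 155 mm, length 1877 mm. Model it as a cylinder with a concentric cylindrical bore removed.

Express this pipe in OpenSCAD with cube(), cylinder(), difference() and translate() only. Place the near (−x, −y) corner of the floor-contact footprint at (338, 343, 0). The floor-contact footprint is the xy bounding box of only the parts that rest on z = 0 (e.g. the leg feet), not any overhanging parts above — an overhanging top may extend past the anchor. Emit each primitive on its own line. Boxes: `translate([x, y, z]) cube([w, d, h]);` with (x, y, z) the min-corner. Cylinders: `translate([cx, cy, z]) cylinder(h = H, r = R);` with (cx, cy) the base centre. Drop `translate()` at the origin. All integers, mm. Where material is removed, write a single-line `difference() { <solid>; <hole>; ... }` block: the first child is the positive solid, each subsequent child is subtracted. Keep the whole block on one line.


difference() { translate([527, 532, 0]) cylinder(h = 1877, r = 189); translate([527, 532, 0]) cylinder(h = 1877, r = 155); }


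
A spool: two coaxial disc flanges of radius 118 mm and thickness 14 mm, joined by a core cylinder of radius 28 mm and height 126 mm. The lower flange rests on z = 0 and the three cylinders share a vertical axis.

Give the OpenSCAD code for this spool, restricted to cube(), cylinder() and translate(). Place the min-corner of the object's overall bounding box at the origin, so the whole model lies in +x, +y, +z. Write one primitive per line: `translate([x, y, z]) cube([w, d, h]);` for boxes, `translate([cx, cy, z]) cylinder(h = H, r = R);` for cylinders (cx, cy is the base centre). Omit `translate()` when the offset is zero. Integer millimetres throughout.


translate([118, 118, 0]) cylinder(h = 14, r = 118);
translate([118, 118, 14]) cylinder(h = 126, r = 28);
translate([118, 118, 140]) cylinder(h = 14, r = 118);


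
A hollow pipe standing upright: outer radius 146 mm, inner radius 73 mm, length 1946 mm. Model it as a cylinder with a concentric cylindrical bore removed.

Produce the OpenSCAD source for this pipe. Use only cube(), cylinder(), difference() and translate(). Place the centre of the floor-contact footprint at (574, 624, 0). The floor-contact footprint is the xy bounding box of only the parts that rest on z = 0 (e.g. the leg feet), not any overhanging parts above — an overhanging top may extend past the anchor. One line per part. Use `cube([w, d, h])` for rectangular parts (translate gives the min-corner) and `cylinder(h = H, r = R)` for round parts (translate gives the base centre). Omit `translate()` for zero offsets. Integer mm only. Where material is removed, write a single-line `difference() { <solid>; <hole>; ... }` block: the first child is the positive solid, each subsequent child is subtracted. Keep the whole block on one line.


difference() { translate([574, 624, 0]) cylinder(h = 1946, r = 146); translate([574, 624, 0]) cylinder(h = 1946, r = 73); }


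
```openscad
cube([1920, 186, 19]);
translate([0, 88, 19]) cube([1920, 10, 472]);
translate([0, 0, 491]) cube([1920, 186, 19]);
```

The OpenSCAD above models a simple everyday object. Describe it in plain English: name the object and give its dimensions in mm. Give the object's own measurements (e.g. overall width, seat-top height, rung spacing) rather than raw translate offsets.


An I-beam lying along x, 1920 mm long. Overall section height 510 mm. Two flanges 186 mm wide (y) and 19 mm thick, one on the floor and one at the top; a web 10 mm thick runs between them, centred on the flange width.


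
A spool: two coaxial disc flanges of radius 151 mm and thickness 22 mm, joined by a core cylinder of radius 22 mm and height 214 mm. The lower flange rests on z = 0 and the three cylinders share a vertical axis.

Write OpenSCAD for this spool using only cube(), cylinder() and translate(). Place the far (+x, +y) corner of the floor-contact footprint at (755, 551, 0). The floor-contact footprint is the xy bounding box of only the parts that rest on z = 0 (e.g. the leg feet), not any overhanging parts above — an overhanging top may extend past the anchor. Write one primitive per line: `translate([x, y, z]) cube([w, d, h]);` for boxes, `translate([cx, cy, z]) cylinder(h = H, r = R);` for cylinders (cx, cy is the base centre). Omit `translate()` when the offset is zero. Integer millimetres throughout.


translate([604, 400, 0]) cylinder(h = 22, r = 151);
translate([604, 400, 22]) cylinder(h = 214, r = 22);
translate([604, 400, 236]) cylinder(h = 22, r = 151);


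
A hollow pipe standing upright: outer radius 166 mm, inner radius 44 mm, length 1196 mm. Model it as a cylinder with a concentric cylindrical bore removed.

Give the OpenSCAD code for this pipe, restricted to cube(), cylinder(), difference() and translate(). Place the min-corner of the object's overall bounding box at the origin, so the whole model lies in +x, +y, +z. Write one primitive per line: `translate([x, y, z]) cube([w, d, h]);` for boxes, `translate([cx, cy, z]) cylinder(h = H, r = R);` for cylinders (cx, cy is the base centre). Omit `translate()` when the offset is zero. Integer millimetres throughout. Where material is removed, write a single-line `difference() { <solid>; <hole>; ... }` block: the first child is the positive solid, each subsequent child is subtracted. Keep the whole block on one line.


difference() { translate([166, 166, 0]) cylinder(h = 1196, r = 166); translate([166, 166, 0]) cylinder(h = 1196, r = 44); }


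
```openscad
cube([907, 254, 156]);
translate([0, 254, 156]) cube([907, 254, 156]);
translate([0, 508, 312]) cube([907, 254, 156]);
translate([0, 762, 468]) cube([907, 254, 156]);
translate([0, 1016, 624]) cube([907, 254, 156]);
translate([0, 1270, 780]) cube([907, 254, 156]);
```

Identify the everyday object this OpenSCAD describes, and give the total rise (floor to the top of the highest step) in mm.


A staircase. The total rise is 936 mm.

6 identical blocks, each offset up and back from the previous — a staircase. Each step is 156 mm tall and there are 6 of them, so the total rise is 6 × 156 = 936 mm.


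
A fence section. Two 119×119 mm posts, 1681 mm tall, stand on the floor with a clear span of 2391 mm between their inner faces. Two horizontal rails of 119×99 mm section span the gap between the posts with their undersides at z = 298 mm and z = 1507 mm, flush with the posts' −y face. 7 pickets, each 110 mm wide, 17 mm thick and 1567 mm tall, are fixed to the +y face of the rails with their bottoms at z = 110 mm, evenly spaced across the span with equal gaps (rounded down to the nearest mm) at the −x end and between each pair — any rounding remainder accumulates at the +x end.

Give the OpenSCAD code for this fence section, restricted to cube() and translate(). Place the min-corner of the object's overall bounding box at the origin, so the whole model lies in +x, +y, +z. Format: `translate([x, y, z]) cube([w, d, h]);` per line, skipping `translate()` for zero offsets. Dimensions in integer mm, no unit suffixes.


cube([119, 119, 1681]);
translate([2510, 0, 0]) cube([119, 119, 1681]);
translate([119, 0, 298]) cube([2391, 119, 99]);
translate([119, 0, 1507]) cube([2391, 119, 99]);
translate([321, 119, 110]) cube([110, 17, 1567]);
translate([633, 119, 110]) cube([110, 17, 1567]);
translate([945, 119, 110]) cube([110, 17, 1567]);
translate([1257, 119, 110]) cube([110, 17, 1567]);
translate([1569, 119, 110]) cube([110, 17, 1567]);
translate([1881, 119, 110]) cube([110, 17, 1567]);
translate([2193, 119, 110]) cube([110, 17, 1567]);


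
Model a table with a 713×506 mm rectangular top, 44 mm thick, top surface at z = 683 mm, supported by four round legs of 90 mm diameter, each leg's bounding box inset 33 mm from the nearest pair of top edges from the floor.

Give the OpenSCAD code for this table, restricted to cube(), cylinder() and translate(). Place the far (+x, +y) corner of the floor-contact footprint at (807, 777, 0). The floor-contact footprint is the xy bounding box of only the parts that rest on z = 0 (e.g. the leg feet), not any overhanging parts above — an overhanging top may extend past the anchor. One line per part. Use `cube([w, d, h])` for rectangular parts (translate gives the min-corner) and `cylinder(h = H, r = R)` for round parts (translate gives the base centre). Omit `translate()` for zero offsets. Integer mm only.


// leg_h = 683 - 44 = 639
translate([127, 304, 639]) cube([713, 506, 44]);
translate([205, 382, 0]) cylinder(h = 639, r = 45);
translate([762, 382, 0]) cylinder(h = 639, r = 45);
translate([205, 732, 0]) cylinder(h = 639, r = 45);
translate([762, 732, 0]) cylinder(h = 639, r = 45);


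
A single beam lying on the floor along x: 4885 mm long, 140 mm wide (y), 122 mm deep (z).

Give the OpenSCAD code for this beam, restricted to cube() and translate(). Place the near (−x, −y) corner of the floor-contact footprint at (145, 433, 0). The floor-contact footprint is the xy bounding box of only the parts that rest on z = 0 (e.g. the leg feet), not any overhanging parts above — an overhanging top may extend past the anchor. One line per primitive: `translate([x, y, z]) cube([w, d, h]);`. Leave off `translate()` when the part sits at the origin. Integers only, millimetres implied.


translate([145, 433, 0]) cube([4885, 140, 122]);


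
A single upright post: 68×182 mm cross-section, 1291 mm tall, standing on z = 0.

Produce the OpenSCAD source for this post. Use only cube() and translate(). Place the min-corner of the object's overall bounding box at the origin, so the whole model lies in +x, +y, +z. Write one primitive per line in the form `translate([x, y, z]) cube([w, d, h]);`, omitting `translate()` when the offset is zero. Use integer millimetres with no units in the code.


cube([68, 182, 1291]);


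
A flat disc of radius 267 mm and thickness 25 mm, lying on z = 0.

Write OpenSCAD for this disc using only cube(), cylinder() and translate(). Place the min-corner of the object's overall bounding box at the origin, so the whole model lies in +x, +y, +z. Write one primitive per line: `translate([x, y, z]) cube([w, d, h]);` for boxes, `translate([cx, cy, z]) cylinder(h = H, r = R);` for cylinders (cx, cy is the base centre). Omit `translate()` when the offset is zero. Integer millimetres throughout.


translate([267, 267, 0]) cylinder(h = 25, r = 267);


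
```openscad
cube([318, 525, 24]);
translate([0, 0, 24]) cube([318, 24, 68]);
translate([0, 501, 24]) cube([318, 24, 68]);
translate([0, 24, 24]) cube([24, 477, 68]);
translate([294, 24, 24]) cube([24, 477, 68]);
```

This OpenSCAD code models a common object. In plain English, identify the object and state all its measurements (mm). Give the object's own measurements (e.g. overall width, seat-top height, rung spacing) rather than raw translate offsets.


An open-topped rectangular box: outside dimensions 318×525×92 mm, with a uniform wall and base thickness of 24 mm. The base is a full 318×525 slab on the floor; four walls sit on top of the base. The front and back walls (the −y and +y sides) span the full width; the two side walls fit between them.


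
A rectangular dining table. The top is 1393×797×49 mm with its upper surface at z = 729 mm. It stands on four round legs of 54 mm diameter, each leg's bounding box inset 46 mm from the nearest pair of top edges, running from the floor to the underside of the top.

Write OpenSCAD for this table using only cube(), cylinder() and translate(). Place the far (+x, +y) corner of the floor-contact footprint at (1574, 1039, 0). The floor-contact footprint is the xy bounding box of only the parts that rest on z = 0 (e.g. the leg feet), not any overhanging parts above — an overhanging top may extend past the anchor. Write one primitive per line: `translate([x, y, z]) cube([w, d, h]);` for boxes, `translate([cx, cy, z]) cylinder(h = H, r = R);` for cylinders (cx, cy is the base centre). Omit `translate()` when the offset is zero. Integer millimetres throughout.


translate([227, 288, 680]) cube([1393, 797, 49]);
translate([300, 361, 0]) cylinder(h = 680, r = 27);
translate([1547, 361, 0]) cylinder(h = 680, r = 27);
translate([300, 1012, 0]) cylinder(h = 680, r = 27);
translate([1547, 1012, 0]) cylinder(h = 680, r = 27);


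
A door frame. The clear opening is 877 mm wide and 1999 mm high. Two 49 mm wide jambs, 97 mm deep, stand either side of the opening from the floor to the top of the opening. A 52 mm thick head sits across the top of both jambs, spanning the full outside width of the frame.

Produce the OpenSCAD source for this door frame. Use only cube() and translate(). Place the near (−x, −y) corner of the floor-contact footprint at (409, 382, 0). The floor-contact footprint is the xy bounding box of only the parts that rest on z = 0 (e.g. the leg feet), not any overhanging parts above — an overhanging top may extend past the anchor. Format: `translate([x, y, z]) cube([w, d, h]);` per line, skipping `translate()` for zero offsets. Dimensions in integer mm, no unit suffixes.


translate([409, 382, 0]) cube([49, 97, 1999]);
translate([1335, 382, 0]) cube([49, 97, 1999]);
translate([409, 382, 1999]) cube([975, 97, 52]);


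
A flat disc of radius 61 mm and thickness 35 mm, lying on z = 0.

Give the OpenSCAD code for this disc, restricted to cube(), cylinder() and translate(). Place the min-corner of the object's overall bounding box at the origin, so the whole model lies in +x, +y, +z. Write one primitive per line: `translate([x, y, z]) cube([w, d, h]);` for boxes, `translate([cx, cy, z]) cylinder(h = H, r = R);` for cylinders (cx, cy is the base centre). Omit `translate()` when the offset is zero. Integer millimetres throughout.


translate([61, 61, 0]) cylinder(h = 35, r = 61);


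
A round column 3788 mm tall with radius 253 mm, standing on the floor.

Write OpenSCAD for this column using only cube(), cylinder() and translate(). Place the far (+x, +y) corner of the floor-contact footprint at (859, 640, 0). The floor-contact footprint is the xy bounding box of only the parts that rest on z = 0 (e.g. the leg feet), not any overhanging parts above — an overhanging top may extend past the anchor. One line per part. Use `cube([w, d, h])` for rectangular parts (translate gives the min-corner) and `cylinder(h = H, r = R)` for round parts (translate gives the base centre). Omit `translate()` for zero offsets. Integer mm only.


translate([606, 387, 0]) cylinder(h = 3788, r = 253);


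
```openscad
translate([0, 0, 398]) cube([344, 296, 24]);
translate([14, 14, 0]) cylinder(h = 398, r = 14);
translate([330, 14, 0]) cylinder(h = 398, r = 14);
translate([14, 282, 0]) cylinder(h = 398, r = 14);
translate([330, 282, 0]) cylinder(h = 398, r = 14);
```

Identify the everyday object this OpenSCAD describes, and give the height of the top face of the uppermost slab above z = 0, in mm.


A stool. The seat height is 422 mm.

A 344×296×24 slab at z = 398 on four corner cylinders — a stool. The seat top is 398 + 24 = 422 mm.


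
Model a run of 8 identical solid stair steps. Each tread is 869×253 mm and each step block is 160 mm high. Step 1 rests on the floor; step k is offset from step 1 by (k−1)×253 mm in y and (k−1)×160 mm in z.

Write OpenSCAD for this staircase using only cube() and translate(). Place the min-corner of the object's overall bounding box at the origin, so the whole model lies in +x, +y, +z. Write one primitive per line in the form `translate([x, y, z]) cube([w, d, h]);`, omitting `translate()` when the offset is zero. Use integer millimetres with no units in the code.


cube([869, 253, 160]);
translate([0, 253, 160]) cube([869, 253, 160]);
translate([0, 506, 320]) cube([869, 253, 160]);
translate([0, 759, 480]) cube([869, 253, 160]);
translate([0, 1012, 640]) cube([869, 253, 160]);
translate([0, 1265, 800]) cube([869, 253, 160]);
translate([0, 1518, 960]) cube([869, 253, 160]);
translate([0, 1771, 1120]) cube([869, 253, 160]);


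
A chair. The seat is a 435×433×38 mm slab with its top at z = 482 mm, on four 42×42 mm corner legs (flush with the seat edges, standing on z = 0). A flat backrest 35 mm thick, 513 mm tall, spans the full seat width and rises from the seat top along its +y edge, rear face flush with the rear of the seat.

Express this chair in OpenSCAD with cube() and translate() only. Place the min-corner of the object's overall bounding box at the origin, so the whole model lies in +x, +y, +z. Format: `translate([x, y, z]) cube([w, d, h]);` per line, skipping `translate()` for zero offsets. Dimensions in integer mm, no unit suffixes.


translate([0, 0, 444]) cube([435, 433, 38]);
cube([42, 42, 444]);
translate([393, 0, 0]) cube([42, 42, 444]);
translate([0, 391, 0]) cube([42, 42, 444]);
translate([393, 391, 0]) cube([42, 42, 444]);
translate([0, 398, 482]) cube([435, 35, 513]);


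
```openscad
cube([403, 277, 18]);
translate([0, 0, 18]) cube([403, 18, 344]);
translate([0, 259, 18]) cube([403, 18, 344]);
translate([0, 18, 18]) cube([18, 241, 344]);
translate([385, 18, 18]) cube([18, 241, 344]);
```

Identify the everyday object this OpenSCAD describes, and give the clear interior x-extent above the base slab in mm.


An open box. The internal width is 367 mm.

A 403×277 base slab with four walls standing on it — an open box. The base is 403 mm wide and the walls are 18 mm thick, so the internal width is 403 − 2 × 18 = 367 mm.


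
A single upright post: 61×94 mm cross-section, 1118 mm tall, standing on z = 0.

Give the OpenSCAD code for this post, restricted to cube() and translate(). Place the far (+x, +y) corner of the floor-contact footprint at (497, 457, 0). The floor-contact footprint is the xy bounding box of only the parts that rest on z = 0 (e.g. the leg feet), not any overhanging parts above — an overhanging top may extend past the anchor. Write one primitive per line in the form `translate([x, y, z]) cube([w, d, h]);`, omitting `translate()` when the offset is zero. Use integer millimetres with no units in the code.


translate([436, 363, 0]) cube([61, 94, 1118]);


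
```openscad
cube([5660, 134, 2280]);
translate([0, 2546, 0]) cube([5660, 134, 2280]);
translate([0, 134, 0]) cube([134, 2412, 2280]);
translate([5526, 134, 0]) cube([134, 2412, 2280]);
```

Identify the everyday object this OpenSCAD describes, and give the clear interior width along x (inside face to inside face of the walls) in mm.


A house (or room) frame. The interior width is 5392 mm.

Four 2280 mm walls enclosing a rectangle with no floor or roof — a room or house frame. Outside width is 5660 mm and wall thickness is 134 mm, so the interior width is 5660 − 2 × 134 = 5392 mm.


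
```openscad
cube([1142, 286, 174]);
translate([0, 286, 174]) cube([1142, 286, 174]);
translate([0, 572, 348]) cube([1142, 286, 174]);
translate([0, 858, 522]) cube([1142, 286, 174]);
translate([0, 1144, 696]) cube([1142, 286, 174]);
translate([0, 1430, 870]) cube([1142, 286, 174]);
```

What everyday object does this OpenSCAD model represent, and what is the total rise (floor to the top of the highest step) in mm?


A staircase. The total rise is 1044 mm.

6 identical blocks, each offset up and back from the previous — a staircase. Each step is 174 mm tall and there are 6 of them, so the total rise is 6 × 174 = 1044 mm.


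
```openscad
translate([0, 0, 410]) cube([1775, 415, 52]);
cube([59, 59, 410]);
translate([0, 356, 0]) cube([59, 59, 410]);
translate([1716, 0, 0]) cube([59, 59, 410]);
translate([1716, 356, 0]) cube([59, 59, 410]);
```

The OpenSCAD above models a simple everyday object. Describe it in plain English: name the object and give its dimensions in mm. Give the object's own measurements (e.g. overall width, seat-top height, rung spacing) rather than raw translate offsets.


A long wooden bench with a 1775 mm (x) × 415 mm (y) seat, 52 mm thick, its top surface 462 mm above the floor. Four 59 mm square legs at the seat corners, flush with the edges, run from z = 0 to the seat underside.
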